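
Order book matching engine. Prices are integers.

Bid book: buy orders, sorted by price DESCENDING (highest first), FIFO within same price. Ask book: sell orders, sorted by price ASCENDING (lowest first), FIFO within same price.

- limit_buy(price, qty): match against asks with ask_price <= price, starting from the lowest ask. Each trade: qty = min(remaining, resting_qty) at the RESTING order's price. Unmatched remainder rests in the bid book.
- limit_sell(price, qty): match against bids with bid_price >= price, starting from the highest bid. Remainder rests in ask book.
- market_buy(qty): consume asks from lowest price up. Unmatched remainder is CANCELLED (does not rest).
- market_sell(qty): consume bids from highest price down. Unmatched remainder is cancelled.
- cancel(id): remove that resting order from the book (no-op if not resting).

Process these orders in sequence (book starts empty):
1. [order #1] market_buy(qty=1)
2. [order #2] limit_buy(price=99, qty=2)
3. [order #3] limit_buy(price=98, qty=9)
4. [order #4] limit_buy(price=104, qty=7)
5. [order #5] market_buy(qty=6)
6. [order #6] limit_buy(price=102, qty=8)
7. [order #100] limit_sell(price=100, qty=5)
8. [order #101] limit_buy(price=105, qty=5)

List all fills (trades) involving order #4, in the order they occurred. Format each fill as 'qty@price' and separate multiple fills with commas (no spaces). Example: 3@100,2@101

After op 1 [order #1] market_buy(qty=1): fills=none; bids=[-] asks=[-]
After op 2 [order #2] limit_buy(price=99, qty=2): fills=none; bids=[#2:2@99] asks=[-]
After op 3 [order #3] limit_buy(price=98, qty=9): fills=none; bids=[#2:2@99 #3:9@98] asks=[-]
After op 4 [order #4] limit_buy(price=104, qty=7): fills=none; bids=[#4:7@104 #2:2@99 #3:9@98] asks=[-]
After op 5 [order #5] market_buy(qty=6): fills=none; bids=[#4:7@104 #2:2@99 #3:9@98] asks=[-]
After op 6 [order #6] limit_buy(price=102, qty=8): fills=none; bids=[#4:7@104 #6:8@102 #2:2@99 #3:9@98] asks=[-]
After op 7 [order #100] limit_sell(price=100, qty=5): fills=#4x#100:5@104; bids=[#4:2@104 #6:8@102 #2:2@99 #3:9@98] asks=[-]
After op 8 [order #101] limit_buy(price=105, qty=5): fills=none; bids=[#101:5@105 #4:2@104 #6:8@102 #2:2@99 #3:9@98] asks=[-]

Answer: 5@104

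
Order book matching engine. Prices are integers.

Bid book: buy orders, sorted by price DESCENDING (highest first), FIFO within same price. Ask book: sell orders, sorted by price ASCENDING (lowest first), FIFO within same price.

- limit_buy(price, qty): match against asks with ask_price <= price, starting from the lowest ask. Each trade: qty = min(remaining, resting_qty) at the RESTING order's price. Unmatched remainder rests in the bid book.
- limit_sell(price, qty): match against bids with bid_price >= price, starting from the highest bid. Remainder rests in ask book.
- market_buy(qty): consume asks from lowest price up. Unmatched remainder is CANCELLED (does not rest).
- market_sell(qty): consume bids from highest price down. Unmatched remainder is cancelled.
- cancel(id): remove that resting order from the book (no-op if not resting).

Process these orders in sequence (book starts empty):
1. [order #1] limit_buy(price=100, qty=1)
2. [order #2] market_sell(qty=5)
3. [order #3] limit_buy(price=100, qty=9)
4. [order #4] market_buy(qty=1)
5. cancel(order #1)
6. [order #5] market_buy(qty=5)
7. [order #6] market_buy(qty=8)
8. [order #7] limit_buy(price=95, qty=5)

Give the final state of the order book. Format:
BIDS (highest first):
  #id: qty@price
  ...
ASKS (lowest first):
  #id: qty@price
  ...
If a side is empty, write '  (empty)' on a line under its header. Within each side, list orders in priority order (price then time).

After op 1 [order #1] limit_buy(price=100, qty=1): fills=none; bids=[#1:1@100] asks=[-]
After op 2 [order #2] market_sell(qty=5): fills=#1x#2:1@100; bids=[-] asks=[-]
After op 3 [order #3] limit_buy(price=100, qty=9): fills=none; bids=[#3:9@100] asks=[-]
After op 4 [order #4] market_buy(qty=1): fills=none; bids=[#3:9@100] asks=[-]
After op 5 cancel(order #1): fills=none; bids=[#3:9@100] asks=[-]
After op 6 [order #5] market_buy(qty=5): fills=none; bids=[#3:9@100] asks=[-]
After op 7 [order #6] market_buy(qty=8): fills=none; bids=[#3:9@100] asks=[-]
After op 8 [order #7] limit_buy(price=95, qty=5): fills=none; bids=[#3:9@100 #7:5@95] asks=[-]

Answer: BIDS (highest first):
  #3: 9@100
  #7: 5@95
ASKS (lowest first):
  (empty)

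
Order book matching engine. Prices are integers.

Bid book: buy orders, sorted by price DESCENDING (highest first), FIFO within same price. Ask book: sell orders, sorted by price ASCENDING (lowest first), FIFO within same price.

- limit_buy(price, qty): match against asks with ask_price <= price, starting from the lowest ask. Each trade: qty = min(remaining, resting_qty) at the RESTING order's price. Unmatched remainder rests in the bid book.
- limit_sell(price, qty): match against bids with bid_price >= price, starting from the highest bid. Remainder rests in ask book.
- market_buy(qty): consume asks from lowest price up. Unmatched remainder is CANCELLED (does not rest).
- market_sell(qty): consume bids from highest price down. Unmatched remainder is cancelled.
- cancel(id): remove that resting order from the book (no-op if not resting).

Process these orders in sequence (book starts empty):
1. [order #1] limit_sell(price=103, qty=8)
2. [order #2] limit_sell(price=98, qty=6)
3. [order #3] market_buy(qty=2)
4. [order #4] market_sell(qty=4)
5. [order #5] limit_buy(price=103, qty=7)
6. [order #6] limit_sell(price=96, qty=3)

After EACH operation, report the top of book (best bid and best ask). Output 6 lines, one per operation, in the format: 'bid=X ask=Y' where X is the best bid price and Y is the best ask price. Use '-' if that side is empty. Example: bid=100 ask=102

Answer: bid=- ask=103
bid=- ask=98
bid=- ask=98
bid=- ask=98
bid=- ask=103
bid=- ask=96

Derivation:
After op 1 [order #1] limit_sell(price=103, qty=8): fills=none; bids=[-] asks=[#1:8@103]
After op 2 [order #2] limit_sell(price=98, qty=6): fills=none; bids=[-] asks=[#2:6@98 #1:8@103]
After op 3 [order #3] market_buy(qty=2): fills=#3x#2:2@98; bids=[-] asks=[#2:4@98 #1:8@103]
After op 4 [order #4] market_sell(qty=4): fills=none; bids=[-] asks=[#2:4@98 #1:8@103]
After op 5 [order #5] limit_buy(price=103, qty=7): fills=#5x#2:4@98 #5x#1:3@103; bids=[-] asks=[#1:5@103]
After op 6 [order #6] limit_sell(price=96, qty=3): fills=none; bids=[-] asks=[#6:3@96 #1:5@103]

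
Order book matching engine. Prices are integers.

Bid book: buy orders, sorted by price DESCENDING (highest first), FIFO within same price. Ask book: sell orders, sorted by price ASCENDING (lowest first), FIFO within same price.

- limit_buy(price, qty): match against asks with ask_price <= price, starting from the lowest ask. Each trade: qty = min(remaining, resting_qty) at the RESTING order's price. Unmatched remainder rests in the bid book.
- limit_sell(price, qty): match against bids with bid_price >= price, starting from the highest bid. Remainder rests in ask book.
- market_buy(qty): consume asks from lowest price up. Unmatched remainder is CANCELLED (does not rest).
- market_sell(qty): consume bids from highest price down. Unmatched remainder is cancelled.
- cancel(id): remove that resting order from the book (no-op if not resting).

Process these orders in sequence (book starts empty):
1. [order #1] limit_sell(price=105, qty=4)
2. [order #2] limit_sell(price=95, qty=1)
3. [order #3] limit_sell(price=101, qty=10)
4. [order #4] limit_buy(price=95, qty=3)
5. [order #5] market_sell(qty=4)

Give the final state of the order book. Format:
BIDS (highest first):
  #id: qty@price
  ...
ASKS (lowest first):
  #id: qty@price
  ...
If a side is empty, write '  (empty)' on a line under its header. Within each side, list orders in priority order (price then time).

Answer: BIDS (highest first):
  (empty)
ASKS (lowest first):
  #3: 10@101
  #1: 4@105

Derivation:
After op 1 [order #1] limit_sell(price=105, qty=4): fills=none; bids=[-] asks=[#1:4@105]
After op 2 [order #2] limit_sell(price=95, qty=1): fills=none; bids=[-] asks=[#2:1@95 #1:4@105]
After op 3 [order #3] limit_sell(price=101, qty=10): fills=none; bids=[-] asks=[#2:1@95 #3:10@101 #1:4@105]
After op 4 [order #4] limit_buy(price=95, qty=3): fills=#4x#2:1@95; bids=[#4:2@95] asks=[#3:10@101 #1:4@105]
After op 5 [order #5] market_sell(qty=4): fills=#4x#5:2@95; bids=[-] asks=[#3:10@101 #1:4@105]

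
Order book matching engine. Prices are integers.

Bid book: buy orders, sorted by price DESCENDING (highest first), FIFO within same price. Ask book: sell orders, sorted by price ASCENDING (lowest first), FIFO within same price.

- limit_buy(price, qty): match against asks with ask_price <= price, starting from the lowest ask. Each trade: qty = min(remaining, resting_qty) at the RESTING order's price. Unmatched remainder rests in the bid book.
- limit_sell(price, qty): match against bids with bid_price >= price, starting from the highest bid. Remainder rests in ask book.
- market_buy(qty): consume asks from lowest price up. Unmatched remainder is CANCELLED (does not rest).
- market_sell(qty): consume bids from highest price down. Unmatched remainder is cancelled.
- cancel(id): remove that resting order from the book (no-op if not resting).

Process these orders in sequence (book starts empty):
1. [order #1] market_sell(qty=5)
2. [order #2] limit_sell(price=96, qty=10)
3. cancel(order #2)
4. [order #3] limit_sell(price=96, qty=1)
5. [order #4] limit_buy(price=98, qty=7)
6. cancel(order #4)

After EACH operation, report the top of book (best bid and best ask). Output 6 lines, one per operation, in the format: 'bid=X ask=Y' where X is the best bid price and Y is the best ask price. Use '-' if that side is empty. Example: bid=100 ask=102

Answer: bid=- ask=-
bid=- ask=96
bid=- ask=-
bid=- ask=96
bid=98 ask=-
bid=- ask=-

Derivation:
After op 1 [order #1] market_sell(qty=5): fills=none; bids=[-] asks=[-]
After op 2 [order #2] limit_sell(price=96, qty=10): fills=none; bids=[-] asks=[#2:10@96]
After op 3 cancel(order #2): fills=none; bids=[-] asks=[-]
After op 4 [order #3] limit_sell(price=96, qty=1): fills=none; bids=[-] asks=[#3:1@96]
After op 5 [order #4] limit_buy(price=98, qty=7): fills=#4x#3:1@96; bids=[#4:6@98] asks=[-]
After op 6 cancel(order #4): fills=none; bids=[-] asks=[-]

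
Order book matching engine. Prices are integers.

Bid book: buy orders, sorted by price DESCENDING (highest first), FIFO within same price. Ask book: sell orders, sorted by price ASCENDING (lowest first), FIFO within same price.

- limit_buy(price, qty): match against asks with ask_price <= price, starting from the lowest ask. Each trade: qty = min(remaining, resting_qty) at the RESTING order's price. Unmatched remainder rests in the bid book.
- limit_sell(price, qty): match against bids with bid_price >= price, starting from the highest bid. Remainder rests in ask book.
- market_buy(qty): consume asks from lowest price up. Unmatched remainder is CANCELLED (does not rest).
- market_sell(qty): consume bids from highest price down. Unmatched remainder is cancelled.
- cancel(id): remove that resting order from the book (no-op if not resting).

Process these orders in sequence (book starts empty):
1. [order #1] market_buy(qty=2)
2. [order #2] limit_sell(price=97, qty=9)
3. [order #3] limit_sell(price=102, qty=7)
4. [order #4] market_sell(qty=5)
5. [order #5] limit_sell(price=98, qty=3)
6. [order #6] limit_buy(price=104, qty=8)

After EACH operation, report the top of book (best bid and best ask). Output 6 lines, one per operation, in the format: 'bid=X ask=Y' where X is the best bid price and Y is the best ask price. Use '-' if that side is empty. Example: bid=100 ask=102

Answer: bid=- ask=-
bid=- ask=97
bid=- ask=97
bid=- ask=97
bid=- ask=97
bid=- ask=97

Derivation:
After op 1 [order #1] market_buy(qty=2): fills=none; bids=[-] asks=[-]
After op 2 [order #2] limit_sell(price=97, qty=9): fills=none; bids=[-] asks=[#2:9@97]
After op 3 [order #3] limit_sell(price=102, qty=7): fills=none; bids=[-] asks=[#2:9@97 #3:7@102]
After op 4 [order #4] market_sell(qty=5): fills=none; bids=[-] asks=[#2:9@97 #3:7@102]
After op 5 [order #5] limit_sell(price=98, qty=3): fills=none; bids=[-] asks=[#2:9@97 #5:3@98 #3:7@102]
After op 6 [order #6] limit_buy(price=104, qty=8): fills=#6x#2:8@97; bids=[-] asks=[#2:1@97 #5:3@98 #3:7@102]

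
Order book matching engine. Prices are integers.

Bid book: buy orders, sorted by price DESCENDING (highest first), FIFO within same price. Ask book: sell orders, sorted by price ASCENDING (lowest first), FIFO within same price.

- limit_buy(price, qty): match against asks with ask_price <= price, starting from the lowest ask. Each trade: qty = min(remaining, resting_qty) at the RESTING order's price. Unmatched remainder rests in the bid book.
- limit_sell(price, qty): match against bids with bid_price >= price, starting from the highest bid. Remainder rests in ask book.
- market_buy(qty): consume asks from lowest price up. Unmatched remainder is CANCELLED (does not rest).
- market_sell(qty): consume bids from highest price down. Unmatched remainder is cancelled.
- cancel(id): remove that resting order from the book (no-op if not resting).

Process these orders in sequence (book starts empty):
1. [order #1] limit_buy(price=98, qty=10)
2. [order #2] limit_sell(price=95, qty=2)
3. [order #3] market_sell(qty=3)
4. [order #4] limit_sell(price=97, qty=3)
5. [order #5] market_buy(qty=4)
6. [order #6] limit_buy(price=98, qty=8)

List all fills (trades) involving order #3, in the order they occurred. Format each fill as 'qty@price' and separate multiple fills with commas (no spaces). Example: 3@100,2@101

Answer: 3@98

Derivation:
After op 1 [order #1] limit_buy(price=98, qty=10): fills=none; bids=[#1:10@98] asks=[-]
After op 2 [order #2] limit_sell(price=95, qty=2): fills=#1x#2:2@98; bids=[#1:8@98] asks=[-]
After op 3 [order #3] market_sell(qty=3): fills=#1x#3:3@98; bids=[#1:5@98] asks=[-]
After op 4 [order #4] limit_sell(price=97, qty=3): fills=#1x#4:3@98; bids=[#1:2@98] asks=[-]
After op 5 [order #5] market_buy(qty=4): fills=none; bids=[#1:2@98] asks=[-]
After op 6 [order #6] limit_buy(price=98, qty=8): fills=none; bids=[#1:2@98 #6:8@98] asks=[-]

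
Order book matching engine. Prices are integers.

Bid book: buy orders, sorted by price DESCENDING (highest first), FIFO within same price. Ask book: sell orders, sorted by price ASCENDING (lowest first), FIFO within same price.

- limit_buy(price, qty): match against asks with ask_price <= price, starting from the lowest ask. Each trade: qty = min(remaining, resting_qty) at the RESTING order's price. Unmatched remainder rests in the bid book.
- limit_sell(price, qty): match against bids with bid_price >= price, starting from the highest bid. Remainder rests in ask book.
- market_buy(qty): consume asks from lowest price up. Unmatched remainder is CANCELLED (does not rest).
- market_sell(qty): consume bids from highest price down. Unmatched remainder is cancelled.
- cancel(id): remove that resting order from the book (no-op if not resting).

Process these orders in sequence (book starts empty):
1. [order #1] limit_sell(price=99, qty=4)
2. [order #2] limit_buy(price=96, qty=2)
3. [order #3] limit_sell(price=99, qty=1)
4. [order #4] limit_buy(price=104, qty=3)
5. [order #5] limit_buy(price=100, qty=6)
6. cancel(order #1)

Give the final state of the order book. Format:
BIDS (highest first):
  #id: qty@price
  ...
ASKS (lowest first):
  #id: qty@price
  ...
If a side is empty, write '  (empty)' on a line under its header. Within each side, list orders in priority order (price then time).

After op 1 [order #1] limit_sell(price=99, qty=4): fills=none; bids=[-] asks=[#1:4@99]
After op 2 [order #2] limit_buy(price=96, qty=2): fills=none; bids=[#2:2@96] asks=[#1:4@99]
After op 3 [order #3] limit_sell(price=99, qty=1): fills=none; bids=[#2:2@96] asks=[#1:4@99 #3:1@99]
After op 4 [order #4] limit_buy(price=104, qty=3): fills=#4x#1:3@99; bids=[#2:2@96] asks=[#1:1@99 #3:1@99]
After op 5 [order #5] limit_buy(price=100, qty=6): fills=#5x#1:1@99 #5x#3:1@99; bids=[#5:4@100 #2:2@96] asks=[-]
After op 6 cancel(order #1): fills=none; bids=[#5:4@100 #2:2@96] asks=[-]

Answer: BIDS (highest first):
  #5: 4@100
  #2: 2@96
ASKS (lowest first):
  (empty)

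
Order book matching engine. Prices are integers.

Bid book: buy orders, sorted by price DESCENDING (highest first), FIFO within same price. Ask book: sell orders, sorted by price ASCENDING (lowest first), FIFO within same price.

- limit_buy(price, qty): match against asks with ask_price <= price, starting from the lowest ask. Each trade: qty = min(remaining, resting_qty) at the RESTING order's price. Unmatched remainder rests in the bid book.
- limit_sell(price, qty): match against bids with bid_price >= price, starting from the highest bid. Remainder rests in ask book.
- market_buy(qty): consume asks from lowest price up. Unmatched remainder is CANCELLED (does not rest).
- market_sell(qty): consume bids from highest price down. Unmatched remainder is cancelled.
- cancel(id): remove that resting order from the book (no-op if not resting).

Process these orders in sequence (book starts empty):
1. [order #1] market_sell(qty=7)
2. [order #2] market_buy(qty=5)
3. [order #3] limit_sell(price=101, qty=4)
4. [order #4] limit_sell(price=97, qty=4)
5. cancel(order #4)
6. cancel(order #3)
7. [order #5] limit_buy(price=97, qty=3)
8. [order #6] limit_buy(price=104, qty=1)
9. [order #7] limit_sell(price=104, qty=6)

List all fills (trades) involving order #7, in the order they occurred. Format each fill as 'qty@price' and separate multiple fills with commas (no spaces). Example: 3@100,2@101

Answer: 1@104

Derivation:
After op 1 [order #1] market_sell(qty=7): fills=none; bids=[-] asks=[-]
After op 2 [order #2] market_buy(qty=5): fills=none; bids=[-] asks=[-]
After op 3 [order #3] limit_sell(price=101, qty=4): fills=none; bids=[-] asks=[#3:4@101]
After op 4 [order #4] limit_sell(price=97, qty=4): fills=none; bids=[-] asks=[#4:4@97 #3:4@101]
After op 5 cancel(order #4): fills=none; bids=[-] asks=[#3:4@101]
After op 6 cancel(order #3): fills=none; bids=[-] asks=[-]
After op 7 [order #5] limit_buy(price=97, qty=3): fills=none; bids=[#5:3@97] asks=[-]
After op 8 [order #6] limit_buy(price=104, qty=1): fills=none; bids=[#6:1@104 #5:3@97] asks=[-]
After op 9 [order #7] limit_sell(price=104, qty=6): fills=#6x#7:1@104; bids=[#5:3@97] asks=[#7:5@104]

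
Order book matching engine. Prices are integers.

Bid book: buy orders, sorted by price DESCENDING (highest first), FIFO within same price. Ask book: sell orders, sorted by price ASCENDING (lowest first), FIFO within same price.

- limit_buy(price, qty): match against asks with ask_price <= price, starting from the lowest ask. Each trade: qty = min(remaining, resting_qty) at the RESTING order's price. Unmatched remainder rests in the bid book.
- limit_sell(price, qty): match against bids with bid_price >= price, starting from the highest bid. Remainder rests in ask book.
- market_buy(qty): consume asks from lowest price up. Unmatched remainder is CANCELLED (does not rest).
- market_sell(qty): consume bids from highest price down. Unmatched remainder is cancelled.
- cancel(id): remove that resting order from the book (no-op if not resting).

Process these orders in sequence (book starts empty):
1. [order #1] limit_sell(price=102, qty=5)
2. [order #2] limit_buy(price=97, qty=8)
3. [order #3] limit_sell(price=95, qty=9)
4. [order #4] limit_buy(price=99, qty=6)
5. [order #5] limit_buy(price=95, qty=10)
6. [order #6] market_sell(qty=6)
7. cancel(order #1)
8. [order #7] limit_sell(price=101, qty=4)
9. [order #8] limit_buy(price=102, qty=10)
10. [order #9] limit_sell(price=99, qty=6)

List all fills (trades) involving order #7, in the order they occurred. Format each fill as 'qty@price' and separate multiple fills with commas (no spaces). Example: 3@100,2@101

Answer: 4@101

Derivation:
After op 1 [order #1] limit_sell(price=102, qty=5): fills=none; bids=[-] asks=[#1:5@102]
After op 2 [order #2] limit_buy(price=97, qty=8): fills=none; bids=[#2:8@97] asks=[#1:5@102]
After op 3 [order #3] limit_sell(price=95, qty=9): fills=#2x#3:8@97; bids=[-] asks=[#3:1@95 #1:5@102]
After op 4 [order #4] limit_buy(price=99, qty=6): fills=#4x#3:1@95; bids=[#4:5@99] asks=[#1:5@102]
After op 5 [order #5] limit_buy(price=95, qty=10): fills=none; bids=[#4:5@99 #5:10@95] asks=[#1:5@102]
After op 6 [order #6] market_sell(qty=6): fills=#4x#6:5@99 #5x#6:1@95; bids=[#5:9@95] asks=[#1:5@102]
After op 7 cancel(order #1): fills=none; bids=[#5:9@95] asks=[-]
After op 8 [order #7] limit_sell(price=101, qty=4): fills=none; bids=[#5:9@95] asks=[#7:4@101]
After op 9 [order #8] limit_buy(price=102, qty=10): fills=#8x#7:4@101; bids=[#8:6@102 #5:9@95] asks=[-]
After op 10 [order #9] limit_sell(price=99, qty=6): fills=#8x#9:6@102; bids=[#5:9@95] asks=[-]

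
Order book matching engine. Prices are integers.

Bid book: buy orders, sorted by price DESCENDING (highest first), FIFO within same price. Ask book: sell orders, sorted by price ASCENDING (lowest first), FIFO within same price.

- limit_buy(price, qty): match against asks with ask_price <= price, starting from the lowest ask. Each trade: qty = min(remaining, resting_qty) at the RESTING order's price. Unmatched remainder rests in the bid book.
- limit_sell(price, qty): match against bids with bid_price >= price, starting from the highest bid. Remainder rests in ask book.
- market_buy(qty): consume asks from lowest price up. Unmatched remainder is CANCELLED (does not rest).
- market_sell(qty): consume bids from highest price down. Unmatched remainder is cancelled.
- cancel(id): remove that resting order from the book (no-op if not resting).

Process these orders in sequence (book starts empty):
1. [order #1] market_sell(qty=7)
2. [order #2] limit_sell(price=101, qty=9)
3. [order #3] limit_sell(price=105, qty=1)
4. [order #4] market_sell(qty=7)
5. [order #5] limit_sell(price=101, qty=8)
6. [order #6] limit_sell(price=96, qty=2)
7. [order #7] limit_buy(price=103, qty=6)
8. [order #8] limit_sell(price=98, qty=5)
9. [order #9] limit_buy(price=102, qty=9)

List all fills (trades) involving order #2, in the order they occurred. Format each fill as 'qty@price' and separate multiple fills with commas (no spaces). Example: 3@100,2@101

Answer: 4@101,4@101

Derivation:
After op 1 [order #1] market_sell(qty=7): fills=none; bids=[-] asks=[-]
After op 2 [order #2] limit_sell(price=101, qty=9): fills=none; bids=[-] asks=[#2:9@101]
After op 3 [order #3] limit_sell(price=105, qty=1): fills=none; bids=[-] asks=[#2:9@101 #3:1@105]
After op 4 [order #4] market_sell(qty=7): fills=none; bids=[-] asks=[#2:9@101 #3:1@105]
After op 5 [order #5] limit_sell(price=101, qty=8): fills=none; bids=[-] asks=[#2:9@101 #5:8@101 #3:1@105]
After op 6 [order #6] limit_sell(price=96, qty=2): fills=none; bids=[-] asks=[#6:2@96 #2:9@101 #5:8@101 #3:1@105]
After op 7 [order #7] limit_buy(price=103, qty=6): fills=#7x#6:2@96 #7x#2:4@101; bids=[-] asks=[#2:5@101 #5:8@101 #3:1@105]
After op 8 [order #8] limit_sell(price=98, qty=5): fills=none; bids=[-] asks=[#8:5@98 #2:5@101 #5:8@101 #3:1@105]
After op 9 [order #9] limit_buy(price=102, qty=9): fills=#9x#8:5@98 #9x#2:4@101; bids=[-] asks=[#2:1@101 #5:8@101 #3:1@105]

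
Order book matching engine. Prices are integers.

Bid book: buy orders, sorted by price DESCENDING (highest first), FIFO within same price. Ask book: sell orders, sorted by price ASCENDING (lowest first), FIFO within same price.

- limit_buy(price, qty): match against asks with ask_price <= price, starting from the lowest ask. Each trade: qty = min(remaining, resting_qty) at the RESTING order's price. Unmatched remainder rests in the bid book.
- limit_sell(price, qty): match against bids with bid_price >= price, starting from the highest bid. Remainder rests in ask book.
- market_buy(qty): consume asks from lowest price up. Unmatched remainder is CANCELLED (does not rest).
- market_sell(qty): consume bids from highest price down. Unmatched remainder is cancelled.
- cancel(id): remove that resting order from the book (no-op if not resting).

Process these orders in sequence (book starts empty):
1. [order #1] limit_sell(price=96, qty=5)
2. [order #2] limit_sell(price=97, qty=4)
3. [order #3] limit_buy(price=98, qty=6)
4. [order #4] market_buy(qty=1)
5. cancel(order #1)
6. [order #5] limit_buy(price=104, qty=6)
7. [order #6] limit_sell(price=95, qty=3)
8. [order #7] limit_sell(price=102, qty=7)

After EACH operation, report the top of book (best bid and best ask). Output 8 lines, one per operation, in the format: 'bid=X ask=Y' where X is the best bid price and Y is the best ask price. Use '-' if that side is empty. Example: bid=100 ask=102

Answer: bid=- ask=96
bid=- ask=96
bid=- ask=97
bid=- ask=97
bid=- ask=97
bid=104 ask=-
bid=104 ask=-
bid=- ask=102

Derivation:
After op 1 [order #1] limit_sell(price=96, qty=5): fills=none; bids=[-] asks=[#1:5@96]
After op 2 [order #2] limit_sell(price=97, qty=4): fills=none; bids=[-] asks=[#1:5@96 #2:4@97]
After op 3 [order #3] limit_buy(price=98, qty=6): fills=#3x#1:5@96 #3x#2:1@97; bids=[-] asks=[#2:3@97]
After op 4 [order #4] market_buy(qty=1): fills=#4x#2:1@97; bids=[-] asks=[#2:2@97]
After op 5 cancel(order #1): fills=none; bids=[-] asks=[#2:2@97]
After op 6 [order #5] limit_buy(price=104, qty=6): fills=#5x#2:2@97; bids=[#5:4@104] asks=[-]
After op 7 [order #6] limit_sell(price=95, qty=3): fills=#5x#6:3@104; bids=[#5:1@104] asks=[-]
After op 8 [order #7] limit_sell(price=102, qty=7): fills=#5x#7:1@104; bids=[-] asks=[#7:6@102]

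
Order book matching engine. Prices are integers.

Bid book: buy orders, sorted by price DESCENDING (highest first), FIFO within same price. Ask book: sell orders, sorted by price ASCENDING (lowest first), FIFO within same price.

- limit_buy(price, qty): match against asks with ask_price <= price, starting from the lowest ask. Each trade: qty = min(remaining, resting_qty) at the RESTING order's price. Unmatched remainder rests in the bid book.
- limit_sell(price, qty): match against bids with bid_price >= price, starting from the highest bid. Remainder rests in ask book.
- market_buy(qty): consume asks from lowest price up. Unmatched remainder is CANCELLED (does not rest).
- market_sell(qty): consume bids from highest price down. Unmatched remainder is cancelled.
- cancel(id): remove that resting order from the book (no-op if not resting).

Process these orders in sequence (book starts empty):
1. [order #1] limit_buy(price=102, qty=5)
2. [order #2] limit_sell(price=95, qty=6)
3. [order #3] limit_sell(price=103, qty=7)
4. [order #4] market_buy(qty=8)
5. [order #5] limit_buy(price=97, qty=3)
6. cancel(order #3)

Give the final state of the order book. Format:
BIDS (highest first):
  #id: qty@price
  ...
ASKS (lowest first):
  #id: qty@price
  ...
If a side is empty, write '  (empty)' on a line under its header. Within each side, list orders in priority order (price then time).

After op 1 [order #1] limit_buy(price=102, qty=5): fills=none; bids=[#1:5@102] asks=[-]
After op 2 [order #2] limit_sell(price=95, qty=6): fills=#1x#2:5@102; bids=[-] asks=[#2:1@95]
After op 3 [order #3] limit_sell(price=103, qty=7): fills=none; bids=[-] asks=[#2:1@95 #3:7@103]
After op 4 [order #4] market_buy(qty=8): fills=#4x#2:1@95 #4x#3:7@103; bids=[-] asks=[-]
After op 5 [order #5] limit_buy(price=97, qty=3): fills=none; bids=[#5:3@97] asks=[-]
After op 6 cancel(order #3): fills=none; bids=[#5:3@97] asks=[-]

Answer: BIDS (highest first):
  #5: 3@97
ASKS (lowest first):
  (empty)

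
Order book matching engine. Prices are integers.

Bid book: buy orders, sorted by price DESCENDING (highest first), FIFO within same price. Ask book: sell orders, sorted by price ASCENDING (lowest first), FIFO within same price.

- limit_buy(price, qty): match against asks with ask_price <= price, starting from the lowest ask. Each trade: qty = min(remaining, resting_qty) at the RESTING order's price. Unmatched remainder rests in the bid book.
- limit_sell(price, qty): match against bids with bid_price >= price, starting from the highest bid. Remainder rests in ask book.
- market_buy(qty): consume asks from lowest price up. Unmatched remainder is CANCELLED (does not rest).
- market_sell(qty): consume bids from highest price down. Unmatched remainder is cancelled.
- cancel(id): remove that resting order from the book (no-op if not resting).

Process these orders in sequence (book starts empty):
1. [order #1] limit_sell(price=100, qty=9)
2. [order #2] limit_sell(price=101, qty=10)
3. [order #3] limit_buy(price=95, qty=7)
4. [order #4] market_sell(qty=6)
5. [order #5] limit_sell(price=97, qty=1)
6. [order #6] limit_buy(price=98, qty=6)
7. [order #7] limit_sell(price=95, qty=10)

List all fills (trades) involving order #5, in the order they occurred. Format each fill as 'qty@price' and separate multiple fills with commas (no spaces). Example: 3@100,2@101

After op 1 [order #1] limit_sell(price=100, qty=9): fills=none; bids=[-] asks=[#1:9@100]
After op 2 [order #2] limit_sell(price=101, qty=10): fills=none; bids=[-] asks=[#1:9@100 #2:10@101]
After op 3 [order #3] limit_buy(price=95, qty=7): fills=none; bids=[#3:7@95] asks=[#1:9@100 #2:10@101]
After op 4 [order #4] market_sell(qty=6): fills=#3x#4:6@95; bids=[#3:1@95] asks=[#1:9@100 #2:10@101]
After op 5 [order #5] limit_sell(price=97, qty=1): fills=none; bids=[#3:1@95] asks=[#5:1@97 #1:9@100 #2:10@101]
After op 6 [order #6] limit_buy(price=98, qty=6): fills=#6x#5:1@97; bids=[#6:5@98 #3:1@95] asks=[#1:9@100 #2:10@101]
After op 7 [order #7] limit_sell(price=95, qty=10): fills=#6x#7:5@98 #3x#7:1@95; bids=[-] asks=[#7:4@95 #1:9@100 #2:10@101]

Answer: 1@97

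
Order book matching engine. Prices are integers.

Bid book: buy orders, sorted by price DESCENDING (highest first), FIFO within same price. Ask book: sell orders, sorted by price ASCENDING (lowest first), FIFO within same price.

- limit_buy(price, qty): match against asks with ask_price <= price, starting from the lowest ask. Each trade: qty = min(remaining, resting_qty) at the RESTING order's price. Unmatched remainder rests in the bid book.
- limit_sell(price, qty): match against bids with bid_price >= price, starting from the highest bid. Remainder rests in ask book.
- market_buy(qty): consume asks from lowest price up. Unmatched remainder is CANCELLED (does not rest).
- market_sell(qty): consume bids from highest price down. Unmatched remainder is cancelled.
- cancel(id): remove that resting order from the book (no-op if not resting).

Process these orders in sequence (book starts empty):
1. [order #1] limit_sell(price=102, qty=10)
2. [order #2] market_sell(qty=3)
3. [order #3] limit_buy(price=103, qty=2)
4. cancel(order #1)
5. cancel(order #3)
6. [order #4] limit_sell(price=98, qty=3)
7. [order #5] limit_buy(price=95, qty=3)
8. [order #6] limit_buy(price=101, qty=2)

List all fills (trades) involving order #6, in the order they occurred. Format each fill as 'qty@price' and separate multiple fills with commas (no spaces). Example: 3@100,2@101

Answer: 2@98

Derivation:
After op 1 [order #1] limit_sell(price=102, qty=10): fills=none; bids=[-] asks=[#1:10@102]
After op 2 [order #2] market_sell(qty=3): fills=none; bids=[-] asks=[#1:10@102]
After op 3 [order #3] limit_buy(price=103, qty=2): fills=#3x#1:2@102; bids=[-] asks=[#1:8@102]
After op 4 cancel(order #1): fills=none; bids=[-] asks=[-]
After op 5 cancel(order #3): fills=none; bids=[-] asks=[-]
After op 6 [order #4] limit_sell(price=98, qty=3): fills=none; bids=[-] asks=[#4:3@98]
After op 7 [order #5] limit_buy(price=95, qty=3): fills=none; bids=[#5:3@95] asks=[#4:3@98]
After op 8 [order #6] limit_buy(price=101, qty=2): fills=#6x#4:2@98; bids=[#5:3@95] asks=[#4:1@98]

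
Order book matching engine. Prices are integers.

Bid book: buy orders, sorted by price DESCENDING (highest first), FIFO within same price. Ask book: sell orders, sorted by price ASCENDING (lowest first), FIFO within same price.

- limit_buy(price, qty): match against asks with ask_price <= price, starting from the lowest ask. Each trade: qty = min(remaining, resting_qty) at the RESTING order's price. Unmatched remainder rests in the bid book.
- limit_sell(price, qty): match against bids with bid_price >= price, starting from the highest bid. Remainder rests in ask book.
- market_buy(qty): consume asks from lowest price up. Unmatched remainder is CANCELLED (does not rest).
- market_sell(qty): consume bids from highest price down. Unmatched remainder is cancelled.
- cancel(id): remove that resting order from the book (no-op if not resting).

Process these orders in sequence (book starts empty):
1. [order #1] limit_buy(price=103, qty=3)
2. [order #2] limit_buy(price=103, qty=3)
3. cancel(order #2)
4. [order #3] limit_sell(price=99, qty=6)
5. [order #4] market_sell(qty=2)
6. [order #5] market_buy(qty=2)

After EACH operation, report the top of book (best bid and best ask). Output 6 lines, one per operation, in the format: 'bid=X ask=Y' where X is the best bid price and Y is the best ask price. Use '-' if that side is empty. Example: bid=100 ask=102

After op 1 [order #1] limit_buy(price=103, qty=3): fills=none; bids=[#1:3@103] asks=[-]
After op 2 [order #2] limit_buy(price=103, qty=3): fills=none; bids=[#1:3@103 #2:3@103] asks=[-]
After op 3 cancel(order #2): fills=none; bids=[#1:3@103] asks=[-]
After op 4 [order #3] limit_sell(price=99, qty=6): fills=#1x#3:3@103; bids=[-] asks=[#3:3@99]
After op 5 [order #4] market_sell(qty=2): fills=none; bids=[-] asks=[#3:3@99]
After op 6 [order #5] market_buy(qty=2): fills=#5x#3:2@99; bids=[-] asks=[#3:1@99]

Answer: bid=103 ask=-
bid=103 ask=-
bid=103 ask=-
bid=- ask=99
bid=- ask=99
bid=- ask=99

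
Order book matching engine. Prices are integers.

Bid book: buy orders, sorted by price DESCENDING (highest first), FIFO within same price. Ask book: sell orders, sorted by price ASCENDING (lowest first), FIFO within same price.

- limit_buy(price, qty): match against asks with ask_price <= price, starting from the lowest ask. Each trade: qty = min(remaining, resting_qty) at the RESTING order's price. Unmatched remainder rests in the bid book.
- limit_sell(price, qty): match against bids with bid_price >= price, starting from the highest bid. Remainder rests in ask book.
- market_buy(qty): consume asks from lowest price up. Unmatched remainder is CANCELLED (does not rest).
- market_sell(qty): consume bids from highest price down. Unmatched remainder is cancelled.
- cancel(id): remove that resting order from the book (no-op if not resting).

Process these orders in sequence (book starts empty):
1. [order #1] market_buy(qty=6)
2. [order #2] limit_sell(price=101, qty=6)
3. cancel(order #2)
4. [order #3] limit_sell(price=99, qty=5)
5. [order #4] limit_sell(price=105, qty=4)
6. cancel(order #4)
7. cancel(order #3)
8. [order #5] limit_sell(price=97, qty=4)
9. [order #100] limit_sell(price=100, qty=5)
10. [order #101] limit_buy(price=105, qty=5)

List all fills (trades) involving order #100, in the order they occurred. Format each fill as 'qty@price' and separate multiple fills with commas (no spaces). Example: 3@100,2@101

After op 1 [order #1] market_buy(qty=6): fills=none; bids=[-] asks=[-]
After op 2 [order #2] limit_sell(price=101, qty=6): fills=none; bids=[-] asks=[#2:6@101]
After op 3 cancel(order #2): fills=none; bids=[-] asks=[-]
After op 4 [order #3] limit_sell(price=99, qty=5): fills=none; bids=[-] asks=[#3:5@99]
After op 5 [order #4] limit_sell(price=105, qty=4): fills=none; bids=[-] asks=[#3:5@99 #4:4@105]
After op 6 cancel(order #4): fills=none; bids=[-] asks=[#3:5@99]
After op 7 cancel(order #3): fills=none; bids=[-] asks=[-]
After op 8 [order #5] limit_sell(price=97, qty=4): fills=none; bids=[-] asks=[#5:4@97]
After op 9 [order #100] limit_sell(price=100, qty=5): fills=none; bids=[-] asks=[#5:4@97 #100:5@100]
After op 10 [order #101] limit_buy(price=105, qty=5): fills=#101x#5:4@97 #101x#100:1@100; bids=[-] asks=[#100:4@100]

Answer: 1@100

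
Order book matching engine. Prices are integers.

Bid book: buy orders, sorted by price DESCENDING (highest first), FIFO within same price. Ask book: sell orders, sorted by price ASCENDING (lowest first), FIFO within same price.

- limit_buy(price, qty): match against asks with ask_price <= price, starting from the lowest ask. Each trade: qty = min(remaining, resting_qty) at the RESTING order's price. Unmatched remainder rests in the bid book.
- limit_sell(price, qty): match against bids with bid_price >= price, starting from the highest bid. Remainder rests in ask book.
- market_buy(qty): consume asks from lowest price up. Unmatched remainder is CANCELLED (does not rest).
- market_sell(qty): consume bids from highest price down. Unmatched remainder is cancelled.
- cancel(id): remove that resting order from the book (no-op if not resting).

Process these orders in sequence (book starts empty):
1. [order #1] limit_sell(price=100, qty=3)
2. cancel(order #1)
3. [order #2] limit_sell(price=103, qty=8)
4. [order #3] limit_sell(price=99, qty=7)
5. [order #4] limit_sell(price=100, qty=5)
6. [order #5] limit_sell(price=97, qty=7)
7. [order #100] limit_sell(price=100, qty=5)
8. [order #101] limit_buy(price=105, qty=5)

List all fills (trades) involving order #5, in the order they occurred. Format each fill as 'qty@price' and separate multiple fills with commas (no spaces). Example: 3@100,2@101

After op 1 [order #1] limit_sell(price=100, qty=3): fills=none; bids=[-] asks=[#1:3@100]
After op 2 cancel(order #1): fills=none; bids=[-] asks=[-]
After op 3 [order #2] limit_sell(price=103, qty=8): fills=none; bids=[-] asks=[#2:8@103]
After op 4 [order #3] limit_sell(price=99, qty=7): fills=none; bids=[-] asks=[#3:7@99 #2:8@103]
After op 5 [order #4] limit_sell(price=100, qty=5): fills=none; bids=[-] asks=[#3:7@99 #4:5@100 #2:8@103]
After op 6 [order #5] limit_sell(price=97, qty=7): fills=none; bids=[-] asks=[#5:7@97 #3:7@99 #4:5@100 #2:8@103]
After op 7 [order #100] limit_sell(price=100, qty=5): fills=none; bids=[-] asks=[#5:7@97 #3:7@99 #4:5@100 #100:5@100 #2:8@103]
After op 8 [order #101] limit_buy(price=105, qty=5): fills=#101x#5:5@97; bids=[-] asks=[#5:2@97 #3:7@99 #4:5@100 #100:5@100 #2:8@103]

Answer: 5@97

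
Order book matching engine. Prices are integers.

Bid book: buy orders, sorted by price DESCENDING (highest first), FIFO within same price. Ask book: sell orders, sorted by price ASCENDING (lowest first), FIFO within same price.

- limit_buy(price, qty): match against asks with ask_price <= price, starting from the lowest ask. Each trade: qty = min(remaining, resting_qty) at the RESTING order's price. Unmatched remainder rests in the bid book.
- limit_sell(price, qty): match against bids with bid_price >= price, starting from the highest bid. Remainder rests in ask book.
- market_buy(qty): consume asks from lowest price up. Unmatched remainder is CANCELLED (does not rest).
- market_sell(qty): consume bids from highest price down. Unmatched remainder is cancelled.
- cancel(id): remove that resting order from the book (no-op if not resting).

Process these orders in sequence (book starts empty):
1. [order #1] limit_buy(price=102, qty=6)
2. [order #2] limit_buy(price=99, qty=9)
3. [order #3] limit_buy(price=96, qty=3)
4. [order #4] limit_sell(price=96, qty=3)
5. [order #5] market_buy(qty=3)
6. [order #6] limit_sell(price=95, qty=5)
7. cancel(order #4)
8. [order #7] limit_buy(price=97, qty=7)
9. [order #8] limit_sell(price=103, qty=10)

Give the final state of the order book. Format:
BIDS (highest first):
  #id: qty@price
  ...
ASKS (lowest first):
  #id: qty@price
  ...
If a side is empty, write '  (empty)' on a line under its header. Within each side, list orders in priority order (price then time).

Answer: BIDS (highest first):
  #2: 7@99
  #7: 7@97
  #3: 3@96
ASKS (lowest first):
  #8: 10@103

Derivation:
After op 1 [order #1] limit_buy(price=102, qty=6): fills=none; bids=[#1:6@102] asks=[-]
After op 2 [order #2] limit_buy(price=99, qty=9): fills=none; bids=[#1:6@102 #2:9@99] asks=[-]
After op 3 [order #3] limit_buy(price=96, qty=3): fills=none; bids=[#1:6@102 #2:9@99 #3:3@96] asks=[-]
After op 4 [order #4] limit_sell(price=96, qty=3): fills=#1x#4:3@102; bids=[#1:3@102 #2:9@99 #3:3@96] asks=[-]
After op 5 [order #5] market_buy(qty=3): fills=none; bids=[#1:3@102 #2:9@99 #3:3@96] asks=[-]
After op 6 [order #6] limit_sell(price=95, qty=5): fills=#1x#6:3@102 #2x#6:2@99; bids=[#2:7@99 #3:3@96] asks=[-]
After op 7 cancel(order #4): fills=none; bids=[#2:7@99 #3:3@96] asks=[-]
After op 8 [order #7] limit_buy(price=97, qty=7): fills=none; bids=[#2:7@99 #7:7@97 #3:3@96] asks=[-]
After op 9 [order #8] limit_sell(price=103, qty=10): fills=none; bids=[#2:7@99 #7:7@97 #3:3@96] asks=[#8:10@103]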